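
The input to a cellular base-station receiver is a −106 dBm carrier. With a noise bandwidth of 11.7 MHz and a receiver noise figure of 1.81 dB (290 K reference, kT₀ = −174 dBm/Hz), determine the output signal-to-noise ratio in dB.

Noise floor: N = −174 + 10 log₁₀(B) + NF
10 log₁₀(1.17×10⁷) = 70.68 dB
N = −174 + 70.68 + 1.81 = −101.51 dBm
SNR = P_sig − N = −106 − (−101.51) = −4.49 dB → −4.5 dB

−4.5 dB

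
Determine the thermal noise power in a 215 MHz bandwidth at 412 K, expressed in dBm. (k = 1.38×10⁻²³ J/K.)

P_n = kTB = 1.38×10⁻²³ × 412 × 2.15×10⁸ = 1.22×10⁻¹² W
In dBm: 10 log₁₀(1.22×10⁻¹² / 10⁻³) = −89.1 dBm

−89.1 dBm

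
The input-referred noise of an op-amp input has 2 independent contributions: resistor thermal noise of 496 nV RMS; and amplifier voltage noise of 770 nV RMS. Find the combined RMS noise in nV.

Uncorrelated sources add in power (mean-square): V_tot = √(ΣV_i²)
V_tot = √[(4.96×10⁻⁷)² + (7.70×10⁻⁷)²] = 9.16×10⁻⁷ V = 916 nV

916 nV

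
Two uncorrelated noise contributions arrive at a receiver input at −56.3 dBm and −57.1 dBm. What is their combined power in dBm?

Convert to linear, add, convert back:
P₁ = 2.34×10⁻⁹ W, P₂ = 1.95×10⁻⁹ W
P_tot = 4.29×10⁻⁹ W → 10 log₁₀(P_tot / 10⁻³) = −53.7 dBm

−53.7 dBm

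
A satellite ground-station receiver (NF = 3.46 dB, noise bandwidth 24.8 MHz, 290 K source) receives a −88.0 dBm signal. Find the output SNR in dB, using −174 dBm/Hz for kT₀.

8.6 dB

Noise floor: N = −174 + 10 log₁₀(B) + NF
10 log₁₀(2.48×10⁷) = 73.94 dB
N = −174 + 73.94 + 3.46 = −96.60 dBm
SNR = P_sig − N = −88.0 − (−96.60) = 8.60 dB → 8.6 dB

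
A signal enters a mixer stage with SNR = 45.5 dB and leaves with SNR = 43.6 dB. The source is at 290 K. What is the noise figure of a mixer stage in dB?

1.9 dB

NF (dB) = SNR_in(dB) − SNR_out(dB) when the source is at T₀
NF = 45.5 − 43.6 = 1.9 dB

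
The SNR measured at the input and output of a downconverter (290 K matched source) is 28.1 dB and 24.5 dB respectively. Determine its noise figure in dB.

3.6 dB

NF (dB) = SNR_in(dB) − SNR_out(dB) when the source is at T₀
NF = 28.1 − 24.5 = 3.6 dB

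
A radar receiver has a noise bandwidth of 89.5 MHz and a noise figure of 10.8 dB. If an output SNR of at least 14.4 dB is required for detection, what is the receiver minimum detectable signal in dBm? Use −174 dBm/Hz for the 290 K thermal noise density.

−69.3 dBm

Sensitivity = −174 + 10 log₁₀(B) + NF + SNR_min
= −174 + 79.52 + 10.8 + 14.4
= −69.28 dBm → −69.3 dBm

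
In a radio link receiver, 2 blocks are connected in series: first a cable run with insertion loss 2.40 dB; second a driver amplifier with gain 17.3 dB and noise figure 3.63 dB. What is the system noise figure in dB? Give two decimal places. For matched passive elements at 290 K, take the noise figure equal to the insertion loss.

6.03 dB

Convert to linear (a loss of L dB is a gain of −L dB): F_i = 10^(NF_i/10), G_i = 10^(G_i,dB/10)
  Stage 1: F_1 = 10^(2.40/10) = 1.738, G_1 = 10^(−2.40/10) = 0.5754
  Stage 2: F_2 = 10^(3.63/10) = 2.307, G_2 = 10^(17.3/10) = 53.70
Friis cascade:
  F = 1.738 + (2.307 − 1)/0.5754 = 4.009
NF = 10 log₁₀(4.009) = 6.03 dB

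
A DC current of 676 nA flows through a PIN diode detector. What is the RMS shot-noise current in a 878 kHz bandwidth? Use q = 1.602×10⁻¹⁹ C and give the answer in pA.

I_n = √(2qI·B)
2qI·B = 2 × 1.602×10⁻¹⁹ × 6.76×10⁻⁷ × 8.78×10⁵ = 1.90×10⁻¹⁹ A²
I_n = √(1.90×10⁻¹⁹) = 4.36×10⁻¹⁰ A = 436 pA

436 pA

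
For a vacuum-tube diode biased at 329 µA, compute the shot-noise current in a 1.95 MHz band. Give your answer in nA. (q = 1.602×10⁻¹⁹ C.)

14.3 nA

I_n = √(2qI·B)
2qI·B = 2 × 1.602×10⁻¹⁹ × 3.29×10⁻⁴ × 1.95×10⁶ = 2.06×10⁻¹⁶ A²
I_n = √(2.06×10⁻¹⁶) = 1.43×10⁻⁸ A = 14.3 nA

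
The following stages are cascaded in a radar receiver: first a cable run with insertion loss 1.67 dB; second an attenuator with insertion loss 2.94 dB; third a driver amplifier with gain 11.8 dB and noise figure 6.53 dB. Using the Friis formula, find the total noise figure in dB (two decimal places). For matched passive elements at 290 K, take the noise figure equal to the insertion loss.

11.14 dB

Convert to linear (a loss of L dB is a gain of −L dB): F_i = 10^(NF_i/10), G_i = 10^(G_i,dB/10)
  Stage 1: F_1 = 10^(1.67/10) = 1.469, G_1 = 10^(−1.67/10) = 0.6808
  Stage 2: F_2 = 10^(2.94/10) = 1.968, G_2 = 10^(−2.94/10) = 0.5082
  Stage 3: F_3 = 10^(6.53/10) = 4.498, G_3 = 10^(11.8/10) = 15.14
Friis cascade:
  F = 1.469 + (1.968 − 1)/0.6808 + (4.498 − 1)/0.3459 = 13.00
NF = 10 log₁₀(13.00) = 11.14 dB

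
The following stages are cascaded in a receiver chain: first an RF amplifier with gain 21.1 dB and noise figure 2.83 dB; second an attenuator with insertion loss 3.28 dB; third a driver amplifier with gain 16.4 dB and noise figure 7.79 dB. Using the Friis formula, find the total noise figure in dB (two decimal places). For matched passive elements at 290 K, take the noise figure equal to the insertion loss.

Convert to linear (a loss of L dB is a gain of −L dB): F_i = 10^(NF_i/10), G_i = 10^(G_i,dB/10)
  Stage 1: F_1 = 10^(2.83/10) = 1.919, G_1 = 10^(21.1/10) = 128.8
  Stage 2: F_2 = 10^(3.28/10) = 2.128, G_2 = 10^(−3.28/10) = 0.4699
  Stage 3: F_3 = 10^(7.79/10) = 6.012, G_3 = 10^(16.4/10) = 43.65
Friis cascade:
  F = 1.919 + (2.128 − 1)/128.8 + (6.012 − 1)/60.53 = 2.010
NF = 10 log₁₀(2.010) = 3.03 dB

3.03 dB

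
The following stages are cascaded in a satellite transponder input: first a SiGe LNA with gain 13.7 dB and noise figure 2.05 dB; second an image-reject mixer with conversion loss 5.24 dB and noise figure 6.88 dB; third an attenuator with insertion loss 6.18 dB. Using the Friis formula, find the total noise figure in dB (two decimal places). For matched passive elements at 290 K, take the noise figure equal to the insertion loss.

3.46 dB

Convert to linear (a loss of L dB is a gain of −L dB): F_i = 10^(NF_i/10), G_i = 10^(G_i,dB/10)
  Stage 1: F_1 = 10^(2.05/10) = 1.603, G_1 = 10^(13.7/10) = 23.44
  Stage 2: F_2 = 10^(6.88/10) = 4.875, G_2 = 10^(−5.24/10) = 0.2992
  Stage 3: F_3 = 10^(6.18/10) = 4.150, G_3 = 10^(−6.18/10) = 0.2410
Friis cascade:
  F = 1.603 + (4.875 − 1)/23.44 + (4.150 − 1)/7.015 = 2.218
NF = 10 log₁₀(2.218) = 3.46 dB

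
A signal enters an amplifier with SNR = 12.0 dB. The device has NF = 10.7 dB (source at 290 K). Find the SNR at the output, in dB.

By definition F = SNR_in/SNR_out, so in dB: SNR_out = SNR_in − NF
SNR_out = 12.0 − 10.7 = 1.3 dB

1.3 dB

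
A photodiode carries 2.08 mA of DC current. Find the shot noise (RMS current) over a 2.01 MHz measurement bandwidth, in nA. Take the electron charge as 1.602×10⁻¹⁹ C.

I_n = √(2qI·B)
2qI·B = 2 × 1.602×10⁻¹⁹ × 2.08×10⁻³ × 2.01×10⁶ = 1.34×10⁻¹⁵ A²
I_n = √(1.34×10⁻¹⁵) = 3.66×10⁻⁸ A = 36.6 nA

36.6 nA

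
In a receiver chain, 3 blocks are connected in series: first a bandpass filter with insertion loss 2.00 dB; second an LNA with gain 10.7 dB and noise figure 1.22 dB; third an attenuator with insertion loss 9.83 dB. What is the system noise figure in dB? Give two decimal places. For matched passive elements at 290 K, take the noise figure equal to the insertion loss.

Convert to linear (a loss of L dB is a gain of −L dB): F_i = 10^(NF_i/10), G_i = 10^(G_i,dB/10)
  Stage 1: F_1 = 10^(2.00/10) = 1.585, G_1 = 10^(−2.00/10) = 0.6310
  Stage 2: F_2 = 10^(1.22/10) = 1.324, G_2 = 10^(10.7/10) = 11.75
  Stage 3: F_3 = 10^(9.83/10) = 9.616, G_3 = 10^(−9.83/10) = 0.1040
Friis cascade:
  F = 1.585 + (1.324 − 1)/0.6310 + (9.616 − 1)/7.413 = 3.261
NF = 10 log₁₀(3.261) = 5.13 dB

5.13 dB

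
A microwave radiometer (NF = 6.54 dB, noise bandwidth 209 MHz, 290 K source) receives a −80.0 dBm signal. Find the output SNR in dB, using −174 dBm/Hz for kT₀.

Noise floor: N = −174 + 10 log₁₀(B) + NF
10 log₁₀(2.09×10⁸) = 83.2 dB
N = −174 + 83.2 + 6.54 = −84.26 dBm
SNR = P_sig − N = −80.0 − (−84.26) = 4.26 dB → 4.3 dB

4.3 dB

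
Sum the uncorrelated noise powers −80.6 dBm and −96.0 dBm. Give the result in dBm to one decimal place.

−80.5 dBm

Convert to linear, add, convert back:
P₁ = 8.71×10⁻¹² W, P₂ = 2.51×10⁻¹³ W
P_tot = 8.96×10⁻¹² W → 10 log₁₀(P_tot / 10⁻³) = −80.5 dBm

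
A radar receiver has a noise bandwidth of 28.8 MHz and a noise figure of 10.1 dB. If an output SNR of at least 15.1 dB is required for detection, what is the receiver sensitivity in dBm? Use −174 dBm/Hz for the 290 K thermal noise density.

Sensitivity = −174 + 10 log₁₀(B) + NF + SNR_min
= −174 + 74.59 + 10.1 + 15.1
= −74.21 dBm → −74.2 dBm

−74.2 dBm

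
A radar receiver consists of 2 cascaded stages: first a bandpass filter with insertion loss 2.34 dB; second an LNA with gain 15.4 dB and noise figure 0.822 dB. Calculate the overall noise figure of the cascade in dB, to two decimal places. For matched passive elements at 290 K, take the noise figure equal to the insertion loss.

3.16 dB

Convert to linear (a loss of L dB is a gain of −L dB): F_i = 10^(NF_i/10), G_i = 10^(G_i,dB/10)
  Stage 1: F_1 = 10^(2.34/10) = 1.714, G_1 = 10^(−2.34/10) = 0.5834
  Stage 2: F_2 = 10^(0.822/10) = 1.208, G_2 = 10^(15.4/10) = 34.67
Friis cascade:
  F = 1.714 + (1.208 − 1)/0.5834 = 2.071
NF = 10 log₁₀(2.071) = 3.16 dB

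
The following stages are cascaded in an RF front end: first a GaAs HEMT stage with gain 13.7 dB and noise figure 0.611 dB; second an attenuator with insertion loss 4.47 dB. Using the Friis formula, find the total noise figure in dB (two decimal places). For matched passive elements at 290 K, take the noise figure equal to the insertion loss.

Convert to linear (a loss of L dB is a gain of −L dB): F_i = 10^(NF_i/10), G_i = 10^(G_i,dB/10)
  Stage 1: F_1 = 10^(0.611/10) = 1.151, G_1 = 10^(13.7/10) = 23.44
  Stage 2: F_2 = 10^(4.47/10) = 2.799, G_2 = 10^(−4.47/10) = 0.3573
Friis cascade:
  F = 1.151 + (2.799 − 1)/23.44 = 1.228
NF = 10 log₁₀(1.228) = 0.89 dB

0.89 dB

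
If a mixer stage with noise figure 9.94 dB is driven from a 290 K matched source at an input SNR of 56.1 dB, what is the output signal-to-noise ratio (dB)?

46.16 dB

By definition F = SNR_in/SNR_out, so in dB: SNR_out = SNR_in − NF
SNR_out = 56.1 − 9.94 = 46.16 dB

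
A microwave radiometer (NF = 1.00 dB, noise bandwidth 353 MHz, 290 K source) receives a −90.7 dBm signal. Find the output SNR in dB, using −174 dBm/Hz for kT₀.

−3.2 dB

Noise floor: N = −174 + 10 log₁₀(B) + NF
10 log₁₀(3.53×10⁸) = 85.48 dB
N = −174 + 85.48 + 1.00 = −87.52 dBm
SNR = P_sig − N = −90.7 − (−87.52) = −3.18 dB → −3.2 dB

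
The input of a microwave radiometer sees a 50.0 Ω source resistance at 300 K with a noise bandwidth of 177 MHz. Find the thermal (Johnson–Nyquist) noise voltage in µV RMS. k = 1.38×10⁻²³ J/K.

V_n = √(4kTRB)
4kTRB = 4 × 1.38×10⁻²³ × 300 × 5.00×10¹ × 1.77×10⁸ = 1.47×10⁻¹⁰ V²
V_n = √(1.47×10⁻¹⁰) = 1.21×10⁻⁵ V = 12.1 µV

12.1 µV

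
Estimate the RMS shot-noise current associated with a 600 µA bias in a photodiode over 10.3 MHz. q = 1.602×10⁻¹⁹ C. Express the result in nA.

44.5 nA

I_n = √(2qI·B)
2qI·B = 2 × 1.602×10⁻¹⁹ × 6.00×10⁻⁴ × 1.03×10⁷ = 1.98×10⁻¹⁵ A²
I_n = √(1.98×10⁻¹⁵) = 4.45×10⁻⁸ A = 44.5 nA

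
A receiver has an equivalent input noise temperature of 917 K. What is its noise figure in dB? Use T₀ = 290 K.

6.19 dB

F = 1 + T_e/T₀ = 1 + 917/290 = 4.16207
NF = 10 log₁₀(4.16207) = 6.19 dB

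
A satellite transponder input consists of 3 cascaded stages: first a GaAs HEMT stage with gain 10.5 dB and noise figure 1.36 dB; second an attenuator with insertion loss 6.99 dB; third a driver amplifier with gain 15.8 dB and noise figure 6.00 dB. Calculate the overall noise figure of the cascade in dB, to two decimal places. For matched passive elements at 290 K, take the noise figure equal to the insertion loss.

4.85 dB

Convert to linear (a loss of L dB is a gain of −L dB): F_i = 10^(NF_i/10), G_i = 10^(G_i,dB/10)
  Stage 1: F_1 = 10^(1.36/10) = 1.368, G_1 = 10^(10.5/10) = 11.22
  Stage 2: F_2 = 10^(6.99/10) = 5.000, G_2 = 10^(−6.99/10) = 0.2000
  Stage 3: F_3 = 10^(6.00/10) = 3.981, G_3 = 10^(15.8/10) = 38.02
Friis cascade:
  F = 1.368 + (5.000 − 1)/11.22 + (3.981 − 1)/2.244 = 3.053
NF = 10 log₁₀(3.053) = 4.85 dB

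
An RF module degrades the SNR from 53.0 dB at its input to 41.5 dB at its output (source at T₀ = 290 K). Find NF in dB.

NF (dB) = SNR_in(dB) − SNR_out(dB) when the source is at T₀
NF = 53.0 − 41.5 = 11.5 dB

11.5 dB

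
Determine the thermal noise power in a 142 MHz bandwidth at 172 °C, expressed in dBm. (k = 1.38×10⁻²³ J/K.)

−90.6 dBm

T = 172 °C + 273.15 = 445.15 K
P_n = kTB = 1.38×10⁻²³ × 445.15 × 1.42×10⁸ = 8.72×10⁻¹³ W
In dBm: 10 log₁₀(8.72×10⁻¹³ / 10⁻³) = −90.6 dBm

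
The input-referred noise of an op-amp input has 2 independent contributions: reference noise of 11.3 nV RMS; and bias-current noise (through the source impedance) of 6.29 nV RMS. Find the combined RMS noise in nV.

Uncorrelated sources add in power (mean-square): V_tot = √(ΣV_i²)
V_tot = √[(1.13×10⁻⁸)² + (6.29×10⁻⁹)²] = 1.29×10⁻⁸ V = 12.9 nV

12.9 nV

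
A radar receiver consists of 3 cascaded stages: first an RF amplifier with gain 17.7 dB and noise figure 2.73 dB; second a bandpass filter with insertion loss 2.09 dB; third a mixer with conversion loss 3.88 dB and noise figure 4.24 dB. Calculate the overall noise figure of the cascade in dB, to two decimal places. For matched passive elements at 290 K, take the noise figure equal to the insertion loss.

Convert to linear (a loss of L dB is a gain of −L dB): F_i = 10^(NF_i/10), G_i = 10^(G_i,dB/10)
  Stage 1: F_1 = 10^(2.73/10) = 1.875, G_1 = 10^(17.7/10) = 58.88
  Stage 2: F_2 = 10^(2.09/10) = 1.618, G_2 = 10^(−2.09/10) = 0.6180
  Stage 3: F_3 = 10^(4.24/10) = 2.655, G_3 = 10^(−3.88/10) = 0.4093
Friis cascade:
  F = 1.875 + (1.618 − 1)/58.88 + (2.655 − 1)/36.39 = 1.931
NF = 10 log₁₀(1.931) = 2.86 dB

2.86 dB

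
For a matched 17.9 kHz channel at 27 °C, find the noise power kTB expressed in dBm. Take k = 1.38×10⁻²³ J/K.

T = 27 °C + 273.15 = 300.15 K
P_n = kTB = 1.38×10⁻²³ × 300.15 × 1.79×10⁴ = 7.41×10⁻¹⁷ W
In dBm: 10 log₁₀(7.41×10⁻¹⁷ / 10⁻³) = −131.3 dBm

−131.3 dBm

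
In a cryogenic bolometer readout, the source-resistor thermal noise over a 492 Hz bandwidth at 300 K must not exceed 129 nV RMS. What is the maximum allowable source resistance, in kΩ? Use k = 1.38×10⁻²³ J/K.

2.04 kΩ

Johnson–Nyquist: V_n = √(4kTRB) ⇒ R = V_n² / (4kTB)
4kTB = 4 × 1.38×10⁻²³ × 300 × 4.92×10² = 8.15×10⁻¹⁸
R = (1.29×10⁻⁷)² / 8.15×10⁻¹⁸ = 2.04×10³ Ω = 2.04 kΩ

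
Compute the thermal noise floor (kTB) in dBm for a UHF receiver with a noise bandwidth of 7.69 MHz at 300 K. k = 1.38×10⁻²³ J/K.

P_n = kTB = 1.38×10⁻²³ × 300 × 7.69×10⁶ = 3.18×10⁻¹⁴ W
In dBm: 10 log₁₀(3.18×10⁻¹⁴ / 10⁻³) = −105.0 dBm

−105.0 dBm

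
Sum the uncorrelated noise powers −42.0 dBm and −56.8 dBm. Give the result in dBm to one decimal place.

−41.9 dBm

Convert to linear, add, convert back:
P₁ = 6.31×10⁻⁸ W, P₂ = 2.09×10⁻⁹ W
P_tot = 6.52×10⁻⁸ W → 10 log₁₀(P_tot / 10⁻³) = −41.9 dBm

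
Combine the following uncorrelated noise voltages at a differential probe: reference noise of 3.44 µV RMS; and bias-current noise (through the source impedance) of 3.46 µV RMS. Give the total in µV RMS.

Uncorrelated sources add in power (mean-square): V_tot = √(ΣV_i²)
V_tot = √[(3.44×10⁻⁶)² + (3.46×10⁻⁶)²] = 4.88×10⁻⁶ V = 4.88 µV

4.88 µV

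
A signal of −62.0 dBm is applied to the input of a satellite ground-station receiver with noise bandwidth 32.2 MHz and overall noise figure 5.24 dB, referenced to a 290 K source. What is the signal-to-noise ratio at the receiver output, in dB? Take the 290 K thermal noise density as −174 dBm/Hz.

Noise floor: N = −174 + 10 log₁₀(B) + NF
10 log₁₀(3.22×10⁷) = 75.08 dB
N = −174 + 75.08 + 5.24 = −93.68 dBm
SNR = P_sig − N = −62.0 − (−93.68) = 31.68 dB → 31.7 dB

31.7 dB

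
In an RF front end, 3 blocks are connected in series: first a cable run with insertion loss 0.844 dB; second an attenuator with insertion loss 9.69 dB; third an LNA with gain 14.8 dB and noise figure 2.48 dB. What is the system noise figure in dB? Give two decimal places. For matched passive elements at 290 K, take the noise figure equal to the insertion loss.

13.01 dB

Convert to linear (a loss of L dB is a gain of −L dB): F_i = 10^(NF_i/10), G_i = 10^(G_i,dB/10)
  Stage 1: F_1 = 10^(0.844/10) = 1.215, G_1 = 10^(−0.844/10) = 0.8234
  Stage 2: F_2 = 10^(9.69/10) = 9.311, G_2 = 10^(−9.69/10) = 0.1074
  Stage 3: F_3 = 10^(2.48/10) = 1.770, G_3 = 10^(14.8/10) = 30.20
Friis cascade:
  F = 1.215 + (9.311 − 1)/0.8234 + (1.770 − 1)/0.08843 = 20.02
NF = 10 log₁₀(20.02) = 13.01 dB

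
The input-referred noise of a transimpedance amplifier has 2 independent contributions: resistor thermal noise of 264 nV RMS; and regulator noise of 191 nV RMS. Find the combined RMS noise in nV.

326 nV

Uncorrelated sources add in power (mean-square): V_tot = √(ΣV_i²)
V_tot = √[(2.64×10⁻⁷)² + (1.91×10⁻⁷)²] = 3.26×10⁻⁷ V = 326 nV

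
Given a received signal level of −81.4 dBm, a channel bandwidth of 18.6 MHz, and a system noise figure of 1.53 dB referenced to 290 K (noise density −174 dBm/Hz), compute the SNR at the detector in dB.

Noise floor: N = −174 + 10 log₁₀(B) + NF
10 log₁₀(1.86×10⁷) = 72.7 dB
N = −174 + 72.7 + 1.53 = −99.77 dBm
SNR = P_sig − N = −81.4 − (−99.77) = 18.37 dB → 18.4 dB

18.4 dB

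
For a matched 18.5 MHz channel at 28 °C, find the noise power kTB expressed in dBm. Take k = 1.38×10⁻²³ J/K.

T = 28 °C + 273.15 = 301.15 K
P_n = kTB = 1.38×10⁻²³ × 301.15 × 1.85×10⁷ = 7.69×10⁻¹⁴ W
In dBm: 10 log₁₀(7.69×10⁻¹⁴ / 10⁻³) = −101.1 dBm

−101.1 dBm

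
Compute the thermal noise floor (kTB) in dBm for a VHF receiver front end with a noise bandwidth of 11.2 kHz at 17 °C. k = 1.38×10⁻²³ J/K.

T = 17 °C + 273.15 = 290.15 K
P_n = kTB = 1.38×10⁻²³ × 290.15 × 1.12×10⁴ = 4.48×10⁻¹⁷ W
In dBm: 10 log₁₀(4.48×10⁻¹⁷ / 10⁻³) = −133.5 dBm

−133.5 dBm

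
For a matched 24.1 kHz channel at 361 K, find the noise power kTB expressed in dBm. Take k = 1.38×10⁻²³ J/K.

−129.2 dBm

P_n = kTB = 1.38×10⁻²³ × 361 × 2.41×10⁴ = 1.20×10⁻¹⁶ W
In dBm: 10 log₁₀(1.20×10⁻¹⁶ / 10⁻³) = −129.2 dBm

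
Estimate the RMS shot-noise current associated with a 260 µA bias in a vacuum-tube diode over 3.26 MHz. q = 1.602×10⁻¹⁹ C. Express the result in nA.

I_n = √(2qI·B)
2qI·B = 2 × 1.602×10⁻¹⁹ × 2.60×10⁻⁴ × 3.26×10⁶ = 2.72×10⁻¹⁶ A²
I_n = √(2.72×10⁻¹⁶) = 1.65×10⁻⁸ A = 16.5 nA

16.5 nA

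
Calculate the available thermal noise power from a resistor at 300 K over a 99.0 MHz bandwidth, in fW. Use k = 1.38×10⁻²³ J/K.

410 fW

P_n = kTB = 1.38×10⁻²³ × 300 × 9.90×10⁷ = 4.10×10⁻¹³ W = 410 fW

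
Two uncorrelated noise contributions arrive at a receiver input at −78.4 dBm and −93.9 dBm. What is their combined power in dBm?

Convert to linear, add, convert back:
P₁ = 1.45×10⁻¹¹ W, P₂ = 4.07×10⁻¹³ W
P_tot = 1.49×10⁻¹¹ W → 10 log₁₀(P_tot / 10⁻³) = −78.3 dBm

−78.3 dBm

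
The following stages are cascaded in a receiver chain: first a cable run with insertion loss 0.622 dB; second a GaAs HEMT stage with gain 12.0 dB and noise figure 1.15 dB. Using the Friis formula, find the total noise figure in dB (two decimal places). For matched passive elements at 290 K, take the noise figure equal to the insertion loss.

1.77 dB

Convert to linear (a loss of L dB is a gain of −L dB): F_i = 10^(NF_i/10), G_i = 10^(G_i,dB/10)
  Stage 1: F_1 = 10^(0.622/10) = 1.154, G_1 = 10^(−0.622/10) = 0.8666
  Stage 2: F_2 = 10^(1.15/10) = 1.303, G_2 = 10^(12.0/10) = 15.85
Friis cascade:
  F = 1.154 + (1.303 − 1)/0.8666 = 1.504
NF = 10 log₁₀(1.504) = 1.77 dB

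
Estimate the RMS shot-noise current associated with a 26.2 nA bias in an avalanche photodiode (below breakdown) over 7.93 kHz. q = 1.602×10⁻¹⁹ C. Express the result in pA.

8.16 pA

I_n = √(2qI·B)
2qI·B = 2 × 1.602×10⁻¹⁹ × 2.62×10⁻⁸ × 7.93×10³ = 6.66×10⁻²³ A²
I_n = √(6.66×10⁻²³) = 8.16×10⁻¹² A = 8.16 pA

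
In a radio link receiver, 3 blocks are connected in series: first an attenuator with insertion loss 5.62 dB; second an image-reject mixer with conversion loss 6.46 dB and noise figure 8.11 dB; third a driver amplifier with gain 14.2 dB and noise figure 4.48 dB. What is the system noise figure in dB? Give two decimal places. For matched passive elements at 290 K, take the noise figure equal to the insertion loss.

Convert to linear (a loss of L dB is a gain of −L dB): F_i = 10^(NF_i/10), G_i = 10^(G_i,dB/10)
  Stage 1: F_1 = 10^(5.62/10) = 3.648, G_1 = 10^(−5.62/10) = 0.2742
  Stage 2: F_2 = 10^(8.11/10) = 6.471, G_2 = 10^(−6.46/10) = 0.2259
  Stage 3: F_3 = 10^(4.48/10) = 2.805, G_3 = 10^(14.2/10) = 26.30
Friis cascade:
  F = 3.648 + (6.471 − 1)/0.2742 + (2.805 − 1)/0.06194 = 52.75
NF = 10 log₁₀(52.75) = 17.22 dB

17.22 dB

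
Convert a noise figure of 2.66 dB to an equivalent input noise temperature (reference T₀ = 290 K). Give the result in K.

245 K

F = 10^(2.66/10) = 1.84502
T_e = (F − 1)·T₀ = (1.84502 − 1) × 290 = 245 K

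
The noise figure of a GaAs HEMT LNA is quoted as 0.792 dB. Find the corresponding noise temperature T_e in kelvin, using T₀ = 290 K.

58.0 K

F = 10^(0.792/10) = 1.20005
T_e = (F − 1)·T₀ = (1.20005 − 1) × 290 = 58.0 K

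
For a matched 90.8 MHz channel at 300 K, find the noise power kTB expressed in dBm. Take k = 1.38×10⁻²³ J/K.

−94.2 dBm

P_n = kTB = 1.38×10⁻²³ × 300 × 9.08×10⁷ = 3.76×10⁻¹³ W
In dBm: 10 log₁₀(3.76×10⁻¹³ / 10⁻³) = −94.2 dBm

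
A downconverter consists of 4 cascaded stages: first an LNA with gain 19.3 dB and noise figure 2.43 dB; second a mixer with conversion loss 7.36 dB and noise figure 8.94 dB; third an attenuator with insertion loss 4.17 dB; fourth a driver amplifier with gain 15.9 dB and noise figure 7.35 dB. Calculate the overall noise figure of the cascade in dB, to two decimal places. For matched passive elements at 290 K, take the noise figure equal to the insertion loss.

Convert to linear (a loss of L dB is a gain of −L dB): F_i = 10^(NF_i/10), G_i = 10^(G_i,dB/10)
  Stage 1: F_1 = 10^(2.43/10) = 1.750, G_1 = 10^(19.3/10) = 85.11
  Stage 2: F_2 = 10^(8.94/10) = 7.834, G_2 = 10^(−7.36/10) = 0.1837
  Stage 3: F_3 = 10^(4.17/10) = 2.612, G_3 = 10^(−4.17/10) = 0.3828
  Stage 4: F_4 = 10^(7.35/10) = 5.433, G_4 = 10^(15.9/10) = 38.90
Friis cascade:
  F = 1.750 + (7.834 − 1)/85.11 + (2.612 − 1)/15.63 + (5.433 − 1)/5.984 = 2.674
NF = 10 log₁₀(2.674) = 4.27 dB

4.27 dB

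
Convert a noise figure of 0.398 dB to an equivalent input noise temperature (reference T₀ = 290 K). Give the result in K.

F = 10^(0.398/10) = 1.09597
T_e = (F − 1)·T₀ = (1.09597 − 1) × 290 = 27.8 K

27.8 K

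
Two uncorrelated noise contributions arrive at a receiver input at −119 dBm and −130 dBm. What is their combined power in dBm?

Convert to linear, add, convert back:
P₁ = 1.26×10⁻¹⁵ W, P₂ = 1.00×10⁻¹⁶ W
P_tot = 1.36×10⁻¹⁵ W → 10 log₁₀(P_tot / 10⁻³) = −118.7 dBm

−118.7 dBm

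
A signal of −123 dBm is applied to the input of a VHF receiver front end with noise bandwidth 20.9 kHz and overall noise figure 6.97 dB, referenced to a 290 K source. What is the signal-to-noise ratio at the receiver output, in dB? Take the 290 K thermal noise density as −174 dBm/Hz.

Noise floor: N = −174 + 10 log₁₀(B) + NF
10 log₁₀(2.09×10⁴) = 43.2 dB
N = −174 + 43.2 + 6.97 = −123.83 dBm
SNR = P_sig − N = −123 − (−123.83) = 0.83 dB → 0.8 dB

0.8 dB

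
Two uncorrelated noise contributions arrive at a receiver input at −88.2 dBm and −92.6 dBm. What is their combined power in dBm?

Convert to linear, add, convert back:
P₁ = 1.51×10⁻¹² W, P₂ = 5.50×10⁻¹³ W
P_tot = 2.06×10⁻¹² W → 10 log₁₀(P_tot / 10⁻³) = −86.9 dBm

−86.9 dBm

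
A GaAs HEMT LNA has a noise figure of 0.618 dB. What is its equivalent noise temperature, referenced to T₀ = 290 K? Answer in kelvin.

44.3 K

F = 10^(0.618/10) = 1.15292
T_e = (F − 1)·T₀ = (1.15292 − 1) × 290 = 44.3 K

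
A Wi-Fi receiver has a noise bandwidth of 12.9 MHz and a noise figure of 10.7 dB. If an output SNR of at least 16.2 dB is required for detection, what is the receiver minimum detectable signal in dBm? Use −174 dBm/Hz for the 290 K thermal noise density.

Sensitivity = −174 + 10 log₁₀(B) + NF + SNR_min
= −174 + 71.11 + 10.7 + 16.2
= −75.99 dBm → −76.0 dBm

−76.0 dBm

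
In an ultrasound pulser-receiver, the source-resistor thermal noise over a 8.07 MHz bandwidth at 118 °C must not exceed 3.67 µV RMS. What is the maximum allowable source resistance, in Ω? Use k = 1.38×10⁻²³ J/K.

77.3 Ω

T = 118 °C + 273.15 = 391.15 K
Johnson–Nyquist: V_n = √(4kTRB) ⇒ R = V_n² / (4kTB)
4kTB = 4 × 1.38×10⁻²³ × 391.15 × 8.07×10⁶ = 1.74×10⁻¹³
R = (3.67×10⁻⁶)² / 1.74×10⁻¹³ = 7.73×10¹ Ω = 77.3 Ω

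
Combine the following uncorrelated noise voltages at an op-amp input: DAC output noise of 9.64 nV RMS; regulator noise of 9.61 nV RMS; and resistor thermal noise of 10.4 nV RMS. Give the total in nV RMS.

17.1 nV

Uncorrelated sources add in power (mean-square): V_tot = √(ΣV_i²)
V_tot = √[(9.64×10⁻⁹)² + (9.61×10⁻⁹)² + (1.04×10⁻⁸)²] = 1.71×10⁻⁸ V = 17.1 nV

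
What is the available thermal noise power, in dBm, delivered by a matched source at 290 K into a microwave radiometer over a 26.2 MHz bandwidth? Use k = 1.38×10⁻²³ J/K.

P_n = kTB = 1.38×10⁻²³ × 290 × 2.62×10⁷ = 1.05×10⁻¹³ W
In dBm: 10 log₁₀(1.05×10⁻¹³ / 10⁻³) = −99.8 dBm

−99.8 dBm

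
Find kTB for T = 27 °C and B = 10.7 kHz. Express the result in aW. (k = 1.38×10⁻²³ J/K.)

44.3 aW

T = 27 °C + 273.15 = 300.15 K
P_n = kTB = 1.38×10⁻²³ × 300.15 × 1.07×10⁴ = 4.43×10⁻¹⁷ W = 44.3 aW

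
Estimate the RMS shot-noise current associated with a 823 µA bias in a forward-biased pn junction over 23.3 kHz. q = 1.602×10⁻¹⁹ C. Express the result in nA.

2.48 nA

I_n = √(2qI·B)
2qI·B = 2 × 1.602×10⁻¹⁹ × 8.23×10⁻⁴ × 2.33×10⁴ = 6.14×10⁻¹⁸ A²
I_n = √(6.14×10⁻¹⁸) = 2.48×10⁻⁹ A = 2.48 nA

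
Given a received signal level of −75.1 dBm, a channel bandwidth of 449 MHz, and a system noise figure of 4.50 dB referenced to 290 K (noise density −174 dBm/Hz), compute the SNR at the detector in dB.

7.9 dB

Noise floor: N = −174 + 10 log₁₀(B) + NF
10 log₁₀(4.49×10⁸) = 86.52 dB
N = −174 + 86.52 + 4.50 = −82.98 dBm
SNR = P_sig − N = −75.1 − (−82.98) = 7.88 dB → 7.9 dB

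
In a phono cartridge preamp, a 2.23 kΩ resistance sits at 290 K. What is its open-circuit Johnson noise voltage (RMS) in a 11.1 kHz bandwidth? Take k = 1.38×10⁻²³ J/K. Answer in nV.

629 nV

V_n = √(4kTRB)
4kTRB = 4 × 1.38×10⁻²³ × 290 × 2.23×10³ × 1.11×10⁴ = 3.96×10⁻¹³ V²
V_n = √(3.96×10⁻¹³) = 6.29×10⁻⁷ V = 629 nV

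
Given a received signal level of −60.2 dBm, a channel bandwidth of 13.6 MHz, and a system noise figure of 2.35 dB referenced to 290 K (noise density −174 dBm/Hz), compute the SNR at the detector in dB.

40.1 dB

Noise floor: N = −174 + 10 log₁₀(B) + NF
10 log₁₀(1.36×10⁷) = 71.34 dB
N = −174 + 71.34 + 2.35 = −100.31 dBm
SNR = P_sig − N = −60.2 − (−100.31) = 40.11 dB → 40.1 dB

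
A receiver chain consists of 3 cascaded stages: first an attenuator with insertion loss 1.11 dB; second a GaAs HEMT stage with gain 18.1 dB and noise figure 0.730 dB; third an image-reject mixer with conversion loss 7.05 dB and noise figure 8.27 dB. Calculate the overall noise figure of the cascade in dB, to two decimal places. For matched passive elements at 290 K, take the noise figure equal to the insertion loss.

Convert to linear (a loss of L dB is a gain of −L dB): F_i = 10^(NF_i/10), G_i = 10^(G_i,dB/10)
  Stage 1: F_1 = 10^(1.11/10) = 1.291, G_1 = 10^(−1.11/10) = 0.7745
  Stage 2: F_2 = 10^(0.730/10) = 1.183, G_2 = 10^(18.1/10) = 64.57
  Stage 3: F_3 = 10^(8.27/10) = 6.714, G_3 = 10^(−7.05/10) = 0.1972
Friis cascade:
  F = 1.291 + (1.183 − 1)/0.7745 + (6.714 − 1)/50.00 = 1.642
NF = 10 log₁₀(1.642) = 2.15 dB

2.15 dB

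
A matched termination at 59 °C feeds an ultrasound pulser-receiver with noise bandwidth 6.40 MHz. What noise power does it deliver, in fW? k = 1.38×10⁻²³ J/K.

T = 59 °C + 273.15 = 332.15 K
P_n = kTB = 1.38×10⁻²³ × 332.15 × 6.40×10⁶ = 2.93×10⁻¹⁴ W = 29.3 fW

29.3 fW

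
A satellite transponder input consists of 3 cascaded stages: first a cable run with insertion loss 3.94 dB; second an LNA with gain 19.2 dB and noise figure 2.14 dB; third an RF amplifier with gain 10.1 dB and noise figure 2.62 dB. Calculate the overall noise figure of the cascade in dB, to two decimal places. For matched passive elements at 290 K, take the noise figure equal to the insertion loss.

Convert to linear (a loss of L dB is a gain of −L dB): F_i = 10^(NF_i/10), G_i = 10^(G_i,dB/10)
  Stage 1: F_1 = 10^(3.94/10) = 2.477, G_1 = 10^(−3.94/10) = 0.4036
  Stage 2: F_2 = 10^(2.14/10) = 1.637, G_2 = 10^(19.2/10) = 83.18
  Stage 3: F_3 = 10^(2.62/10) = 1.828, G_3 = 10^(10.1/10) = 10.23
Friis cascade:
  F = 2.477 + (1.637 − 1)/0.4036 + (1.828 − 1)/33.57 = 4.080
NF = 10 log₁₀(4.080) = 6.11 dB

6.11 dB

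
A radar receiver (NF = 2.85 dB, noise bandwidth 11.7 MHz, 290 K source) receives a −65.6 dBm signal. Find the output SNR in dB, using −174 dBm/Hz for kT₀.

Noise floor: N = −174 + 10 log₁₀(B) + NF
10 log₁₀(1.17×10⁷) = 70.68 dB
N = −174 + 70.68 + 2.85 = −100.47 dBm
SNR = P_sig − N = −65.6 − (−100.47) = 34.87 dB → 34.9 dB

34.9 dB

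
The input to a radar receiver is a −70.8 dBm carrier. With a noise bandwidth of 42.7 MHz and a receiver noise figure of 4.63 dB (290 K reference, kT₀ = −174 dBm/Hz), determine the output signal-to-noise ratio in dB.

22.3 dB

Noise floor: N = −174 + 10 log₁₀(B) + NF
10 log₁₀(4.27×10⁷) = 76.3 dB
N = −174 + 76.3 + 4.63 = −93.07 dBm
SNR = P_sig − N = −70.8 − (−93.07) = 22.27 dB → 22.3 dB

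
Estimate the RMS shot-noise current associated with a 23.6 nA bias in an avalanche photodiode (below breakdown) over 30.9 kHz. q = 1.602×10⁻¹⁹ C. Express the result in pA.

I_n = √(2qI·B)
2qI·B = 2 × 1.602×10⁻¹⁹ × 2.36×10⁻⁸ × 3.09×10⁴ = 2.34×10⁻²² A²
I_n = √(2.34×10⁻²²) = 1.53×10⁻¹¹ A = 15.3 pA

15.3 pA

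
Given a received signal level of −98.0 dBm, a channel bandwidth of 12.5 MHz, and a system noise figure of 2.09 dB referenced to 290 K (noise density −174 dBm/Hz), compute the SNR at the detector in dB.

2.9 dB

Noise floor: N = −174 + 10 log₁₀(B) + NF
10 log₁₀(1.25×10⁷) = 70.97 dB
N = −174 + 70.97 + 2.09 = −100.94 dBm
SNR = P_sig − N = −98.0 − (−100.94) = 2.94 dB → 2.9 dB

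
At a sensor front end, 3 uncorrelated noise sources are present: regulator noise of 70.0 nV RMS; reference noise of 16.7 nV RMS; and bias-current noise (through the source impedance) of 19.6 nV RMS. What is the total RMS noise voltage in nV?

Uncorrelated sources add in power (mean-square): V_tot = √(ΣV_i²)
V_tot = √[(7.00×10⁻⁸)² + (1.67×10⁻⁸)² + (1.96×10⁻⁸)²] = 7.46×10⁻⁸ V = 74.6 nV

74.6 nV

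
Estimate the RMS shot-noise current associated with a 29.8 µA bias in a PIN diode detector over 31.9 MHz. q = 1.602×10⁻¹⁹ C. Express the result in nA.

17.5 nA

I_n = √(2qI·B)
2qI·B = 2 × 1.602×10⁻¹⁹ × 2.98×10⁻⁵ × 3.19×10⁷ = 3.05×10⁻¹⁶ A²
I_n = √(3.05×10⁻¹⁶) = 1.75×10⁻⁸ A = 17.5 nA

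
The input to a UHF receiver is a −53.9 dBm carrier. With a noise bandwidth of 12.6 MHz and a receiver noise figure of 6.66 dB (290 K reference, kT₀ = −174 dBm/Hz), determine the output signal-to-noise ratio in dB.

Noise floor: N = −174 + 10 log₁₀(B) + NF
10 log₁₀(1.26×10⁷) = 71 dB
N = −174 + 71 + 6.66 = −96.34 dBm
SNR = P_sig − N = −53.9 − (−96.34) = 42.44 dB → 42.4 dB

42.4 dB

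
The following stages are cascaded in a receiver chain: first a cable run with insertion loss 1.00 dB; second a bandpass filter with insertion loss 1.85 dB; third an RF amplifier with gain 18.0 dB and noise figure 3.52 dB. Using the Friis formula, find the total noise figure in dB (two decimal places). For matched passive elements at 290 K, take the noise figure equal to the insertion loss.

6.37 dB

Convert to linear (a loss of L dB is a gain of −L dB): F_i = 10^(NF_i/10), G_i = 10^(G_i,dB/10)
  Stage 1: F_1 = 10^(1.00/10) = 1.259, G_1 = 10^(−1.00/10) = 0.7943
  Stage 2: F_2 = 10^(1.85/10) = 1.531, G_2 = 10^(−1.85/10) = 0.6531
  Stage 3: F_3 = 10^(3.52/10) = 2.249, G_3 = 10^(18.0/10) = 63.10
Friis cascade:
  F = 1.259 + (1.531 − 1)/0.7943 + (2.249 − 1)/0.5188 = 4.335
NF = 10 log₁₀(4.335) = 6.37 dB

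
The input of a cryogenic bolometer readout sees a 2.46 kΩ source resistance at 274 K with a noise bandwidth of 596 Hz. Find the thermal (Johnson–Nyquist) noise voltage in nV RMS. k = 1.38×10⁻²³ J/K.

V_n = √(4kTRB)
4kTRB = 4 × 1.38×10⁻²³ × 274 × 2.46×10³ × 5.96×10² = 2.22×10⁻¹⁴ V²
V_n = √(2.22×10⁻¹⁴) = 1.49×10⁻⁷ V = 149 nV

149 nV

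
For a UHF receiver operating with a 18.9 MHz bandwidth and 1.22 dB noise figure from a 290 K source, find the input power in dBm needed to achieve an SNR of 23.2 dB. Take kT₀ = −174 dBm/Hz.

−76.8 dBm

Sensitivity = −174 + 10 log₁₀(B) + NF + SNR_min
= −174 + 72.76 + 1.22 + 23.2
= −76.82 dBm → −76.8 dBm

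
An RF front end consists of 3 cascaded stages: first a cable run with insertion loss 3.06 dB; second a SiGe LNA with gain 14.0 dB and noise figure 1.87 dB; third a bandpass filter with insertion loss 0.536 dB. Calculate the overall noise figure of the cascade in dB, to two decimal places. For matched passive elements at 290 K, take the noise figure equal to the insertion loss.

Convert to linear (a loss of L dB is a gain of −L dB): F_i = 10^(NF_i/10), G_i = 10^(G_i,dB/10)
  Stage 1: F_1 = 10^(3.06/10) = 2.023, G_1 = 10^(−3.06/10) = 0.4943
  Stage 2: F_2 = 10^(1.87/10) = 1.538, G_2 = 10^(14.0/10) = 25.12
  Stage 3: F_3 = 10^(0.536/10) = 1.131, G_3 = 10^(−0.536/10) = 0.8839
Friis cascade:
  F = 2.023 + (1.538 − 1)/0.4943 + (1.131 − 1)/12.42 = 3.122
NF = 10 log₁₀(3.122) = 4.94 dB

4.94 dB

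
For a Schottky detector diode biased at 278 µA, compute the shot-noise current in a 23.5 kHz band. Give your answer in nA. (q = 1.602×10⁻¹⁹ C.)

I_n = √(2qI·B)
2qI·B = 2 × 1.602×10⁻¹⁹ × 2.78×10⁻⁴ × 2.35×10⁴ = 2.09×10⁻¹⁸ A²
I_n = √(2.09×10⁻¹⁸) = 1.45×10⁻⁹ A = 1.45 nA

1.45 nA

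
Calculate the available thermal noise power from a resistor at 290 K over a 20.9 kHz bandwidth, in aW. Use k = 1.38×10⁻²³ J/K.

83.6 aW

P_n = kTB = 1.38×10⁻²³ × 290 × 2.09×10⁴ = 8.36×10⁻¹⁷ W = 83.6 aW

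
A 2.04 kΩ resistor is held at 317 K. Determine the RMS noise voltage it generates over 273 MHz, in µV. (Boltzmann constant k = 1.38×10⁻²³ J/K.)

98.7 µV

V_n = √(4kTRB)
4kTRB = 4 × 1.38×10⁻²³ × 317 × 2.04×10³ × 2.73×10⁸ = 9.75×10⁻⁹ V²
V_n = √(9.75×10⁻⁹) = 9.87×10⁻⁵ V = 98.7 µV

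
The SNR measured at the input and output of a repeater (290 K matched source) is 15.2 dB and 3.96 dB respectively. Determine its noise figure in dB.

NF (dB) = SNR_in(dB) − SNR_out(dB) when the source is at T₀
NF = 15.2 − 3.96 = 11.24 dB

11.24 dB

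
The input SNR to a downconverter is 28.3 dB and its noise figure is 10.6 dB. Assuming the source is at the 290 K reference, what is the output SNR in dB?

17.7 dB

By definition F = SNR_in/SNR_out, so in dB: SNR_out = SNR_in − NF
SNR_out = 28.3 − 10.6 = 17.7 dB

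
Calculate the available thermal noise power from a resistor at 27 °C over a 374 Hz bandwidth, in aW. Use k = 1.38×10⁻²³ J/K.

1.55 aW

T = 27 °C + 273.15 = 300.15 K
P_n = kTB = 1.38×10⁻²³ × 300.15 × 3.74×10² = 1.55×10⁻¹⁸ W = 1.55 aW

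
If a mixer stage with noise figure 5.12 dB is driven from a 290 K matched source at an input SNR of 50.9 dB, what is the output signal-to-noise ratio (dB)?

45.78 dB

By definition F = SNR_in/SNR_out, so in dB: SNR_out = SNR_in − NF
SNR_out = 50.9 − 5.12 = 45.78 dB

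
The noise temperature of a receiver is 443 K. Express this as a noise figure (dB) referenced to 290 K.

4.03 dB

F = 1 + T_e/T₀ = 1 + 443/290 = 2.52759
NF = 10 log₁₀(2.52759) = 4.03 dB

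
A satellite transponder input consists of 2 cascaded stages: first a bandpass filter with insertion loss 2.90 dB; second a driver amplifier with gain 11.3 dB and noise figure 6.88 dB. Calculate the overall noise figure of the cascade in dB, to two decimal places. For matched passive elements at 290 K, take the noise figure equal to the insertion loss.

Convert to linear (a loss of L dB is a gain of −L dB): F_i = 10^(NF_i/10), G_i = 10^(G_i,dB/10)
  Stage 1: F_1 = 10^(2.90/10) = 1.950, G_1 = 10^(−2.90/10) = 0.5129
  Stage 2: F_2 = 10^(6.88/10) = 4.875, G_2 = 10^(11.3/10) = 13.49
Friis cascade:
  F = 1.950 + (4.875 − 1)/0.5129 = 9.506
NF = 10 log₁₀(9.506) = 9.78 dB

9.78 dB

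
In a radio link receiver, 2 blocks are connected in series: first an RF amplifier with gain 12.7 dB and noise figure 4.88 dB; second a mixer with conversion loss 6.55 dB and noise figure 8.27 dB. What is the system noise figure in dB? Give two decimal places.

5.29 dB

Convert to linear (a loss of L dB is a gain of −L dB): F_i = 10^(NF_i/10), G_i = 10^(G_i,dB/10)
  Stage 1: F_1 = 10^(4.88/10) = 3.076, G_1 = 10^(12.7/10) = 18.62
  Stage 2: F_2 = 10^(8.27/10) = 6.714, G_2 = 10^(−6.55/10) = 0.2213
Friis cascade:
  F = 3.076 + (6.714 − 1)/18.62 = 3.383
NF = 10 log₁₀(3.383) = 5.29 dB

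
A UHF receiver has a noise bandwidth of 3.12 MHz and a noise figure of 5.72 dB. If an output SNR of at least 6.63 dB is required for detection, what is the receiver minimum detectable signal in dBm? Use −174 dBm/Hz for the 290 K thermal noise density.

Sensitivity = −174 + 10 log₁₀(B) + NF + SNR_min
= −174 + 64.94 + 5.72 + 6.63
= −96.71 dBm → −96.7 dBm

−96.7 dBm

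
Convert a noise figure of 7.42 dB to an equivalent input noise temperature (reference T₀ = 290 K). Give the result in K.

1311 K

F = 10^(7.42/10) = 5.52077
T_e = (F − 1)·T₀ = (5.52077 − 1) × 290 = 1311 K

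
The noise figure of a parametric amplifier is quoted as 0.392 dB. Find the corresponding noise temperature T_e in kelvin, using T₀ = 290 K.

27.4 K

F = 10^(0.392/10) = 1.09446
T_e = (F − 1)·T₀ = (1.09446 − 1) × 290 = 27.4 K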